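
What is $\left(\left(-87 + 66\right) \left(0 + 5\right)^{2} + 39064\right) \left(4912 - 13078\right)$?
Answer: $-314709474$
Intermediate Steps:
$\left(\left(-87 + 66\right) \left(0 + 5\right)^{2} + 39064\right) \left(4912 - 13078\right) = \left(- 21 \cdot 5^{2} + 39064\right) \left(-8166\right) = \left(\left(-21\right) 25 + 39064\right) \left(-8166\right) = \left(-525 + 39064\right) \left(-8166\right) = 38539 \left(-8166\right) = -314709474$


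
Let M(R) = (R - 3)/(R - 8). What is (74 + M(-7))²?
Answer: 50176/9 ≈ 5575.1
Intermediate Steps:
M(R) = (-3 + R)/(-8 + R)
(74 + M(-7))² = (74 + (-3 - 7)/(-8 - 7))² = (74 - 10/(-15))² = (74 - 1/15*(-10))² = (74 + ⅔)² = (224/3)² = 50176/9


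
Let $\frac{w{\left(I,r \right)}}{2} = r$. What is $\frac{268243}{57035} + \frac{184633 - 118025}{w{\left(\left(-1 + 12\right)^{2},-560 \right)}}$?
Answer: $- \frac{2572467}{46970} \approx -54.768$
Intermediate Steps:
$w{\left(I,r \right)} = 2 r$
$\frac{268243}{57035} + \frac{184633 - 118025}{w{\left(\left(-1 + 12\right)^{2},-560 \right)}} = \frac{268243}{57035} + \frac{184633 - 118025}{2 \left(-560\right)} = 268243 \cdot \frac{1}{57035} + \frac{66608}{-1120} = \frac{15779}{3355} + 66608 \left(- \frac{1}{1120}\right) = \frac{15779}{3355} - \frac{4163}{70} = - \frac{2572467}{46970}$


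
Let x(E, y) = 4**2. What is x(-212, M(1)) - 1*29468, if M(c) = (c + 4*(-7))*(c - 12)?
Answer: -29452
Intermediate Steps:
M(c) = (-28 + c)*(-12 + c) (M(c) = (c - 28)*(-12 + c) = (-28 + c)*(-12 + c))
x(E, y) = 16
x(-212, M(1)) - 1*29468 = 16 - 1*29468 = 16 - 29468 = -29452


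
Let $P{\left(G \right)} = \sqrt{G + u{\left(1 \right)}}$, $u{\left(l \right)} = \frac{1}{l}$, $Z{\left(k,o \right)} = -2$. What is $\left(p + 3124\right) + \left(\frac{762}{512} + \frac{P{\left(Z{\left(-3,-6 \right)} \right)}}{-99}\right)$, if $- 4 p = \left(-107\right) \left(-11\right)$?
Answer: $\frac{724797}{256} - \frac{i}{99} \approx 2831.2 - 0.010101 i$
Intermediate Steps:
$p = - \frac{1177}{4}$ ($p = - \frac{\left(-107\right) \left(-11\right)}{4} = \left(- \frac{1}{4}\right) 1177 = - \frac{1177}{4} \approx -294.25$)
$P{\left(G \right)} = \sqrt{1 + G}$ ($P{\left(G \right)} = \sqrt{G + 1^{-1}} = \sqrt{G + 1} = \sqrt{1 + G}$)
$\left(p + 3124\right) + \left(\frac{762}{512} + \frac{P{\left(Z{\left(-3,-6 \right)} \right)}}{-99}\right) = \left(- \frac{1177}{4} + 3124\right) + \left(\frac{762}{512} + \frac{\sqrt{1 - 2}}{-99}\right) = \frac{11319}{4} + \left(762 \cdot \frac{1}{512} + \sqrt{-1} \left(- \frac{1}{99}\right)\right) = \frac{11319}{4} + \left(\frac{381}{256} + i \left(- \frac{1}{99}\right)\right) = \frac{11319}{4} + \left(\frac{381}{256} - \frac{i}{99}\right) = \frac{724797}{256} - \frac{i}{99}$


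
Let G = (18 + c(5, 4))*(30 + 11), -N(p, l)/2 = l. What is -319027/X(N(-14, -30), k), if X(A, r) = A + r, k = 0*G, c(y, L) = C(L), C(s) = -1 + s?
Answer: -319027/60 ≈ -5317.1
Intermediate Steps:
N(p, l) = -2*l
c(y, L) = -1 + L
G = 861 (G = (18 + (-1 + 4))*(30 + 11) = (18 + 3)*41 = 21*41 = 861)
k = 0 (k = 0*861 = 0)
-319027/X(N(-14, -30), k) = -319027/(-2*(-30) + 0) = -319027/(60 + 0) = -319027/60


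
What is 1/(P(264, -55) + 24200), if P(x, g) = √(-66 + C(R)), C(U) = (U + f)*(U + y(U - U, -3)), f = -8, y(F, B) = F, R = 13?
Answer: 24200/585640001 - I/585640001 ≈ 4.1322e-5 - 1.7075e-9*I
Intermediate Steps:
C(U) = U*(-8 + U) (C(U) = (U - 8)*(U + (U - U)) = (-8 + U)*(U + 0) = (-8 + U)*U = U*(-8 + U))
P(x, g) = I (P(x, g) = √(-66 + 13*(-8 + 13)) = √(-66 + 13*5) = √(-66 + 65) = √(-1) = I)
1/(P(264, -55) + 24200) = 1/(I + 24200) = 1/(24200 + I) = (24200 - I)/585640001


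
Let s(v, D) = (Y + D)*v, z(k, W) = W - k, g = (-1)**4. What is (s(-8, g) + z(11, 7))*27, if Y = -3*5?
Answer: 2916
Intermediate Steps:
Y = -15
g = 1
s(v, D) = v*(-15 + D) (s(v, D) = (-15 + D)*v = v*(-15 + D))
(s(-8, g) + z(11, 7))*27 = (-8*(-15 + 1) + (7 - 1*11))*27 = (-8*(-14) + (7 - 11))*27 = (112 - 4)*27 = 108*27 = 2916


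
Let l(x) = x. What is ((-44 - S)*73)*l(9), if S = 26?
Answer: -45990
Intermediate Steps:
((-44 - S)*73)*l(9) = ((-44 - 1*26)*73)*9 = ((-44 - 26)*73)*9 = -70*73*9 = -5110*9 = -45990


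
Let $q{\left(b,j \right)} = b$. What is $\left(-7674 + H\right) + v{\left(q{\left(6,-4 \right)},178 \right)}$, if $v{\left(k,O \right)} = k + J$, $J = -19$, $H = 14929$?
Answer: $7242$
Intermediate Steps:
$v{\left(k,O \right)} = -19 + k$ ($v{\left(k,O \right)} = k - 19 = -19 + k$)
$\left(-7674 + H\right) + v{\left(q{\left(6,-4 \right)},178 \right)} = \left(-7674 + 14929\right) + \left(-19 + 6\right) = 7255 - 13 = 7242$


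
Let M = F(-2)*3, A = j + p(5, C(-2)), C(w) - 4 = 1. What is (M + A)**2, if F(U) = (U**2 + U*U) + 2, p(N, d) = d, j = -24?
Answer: 121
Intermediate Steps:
C(w) = 5 (C(w) = 4 + 1 = 5)
F(U) = 2 + 2*U**2 (F(U) = (U**2 + U**2) + 2 = 2*U**2 + 2 = 2 + 2*U**2)
A = -19 (A = -24 + 5 = -19)
M = 30 (M = (2 + 2*(-2)**2)*3 = (2 + 2*4)*3 = (2 + 8)*3 = 10*3 = 30)
(M + A)**2 = (30 - 19)**2 = 11**2 = 121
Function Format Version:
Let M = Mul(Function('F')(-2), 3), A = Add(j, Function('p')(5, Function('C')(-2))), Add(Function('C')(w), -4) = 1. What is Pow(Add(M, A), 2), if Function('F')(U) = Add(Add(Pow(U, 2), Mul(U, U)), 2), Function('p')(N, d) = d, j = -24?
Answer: 121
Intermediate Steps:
Function('C')(w) = 5 (Function('C')(w) = Add(4, 1) = 5)
Function('F')(U) = Add(2, Mul(2, Pow(U, 2))) (Function('F')(U) = Add(Add(Pow(U, 2), Pow(U, 2)), 2) = Add(Mul(2, Pow(U, 2)), 2) = Add(2, Mul(2, Pow(U, 2))))
A = -19 (A = Add(-24, 5) = -19)
M = 30 (M = Mul(Add(2, Mul(2, Pow(-2, 2))), 3) = Mul(Add(2, Mul(2, 4)), 3) = Mul(Add(2, 8), 3) = Mul(10, 3) = 30)
Pow(Add(M, A), 2) = Pow(Add(30, -19), 2) = Pow(11, 2) = 121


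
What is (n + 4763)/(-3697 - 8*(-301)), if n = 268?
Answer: -5031/1289 ≈ -3.9030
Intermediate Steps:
(n + 4763)/(-3697 - 8*(-301)) = (268 + 4763)/(-3697 - 8*(-301)) = 5031/(-3697 + 2408) = 5031/(-1289) = 5031*(-1/1289) = -5031/1289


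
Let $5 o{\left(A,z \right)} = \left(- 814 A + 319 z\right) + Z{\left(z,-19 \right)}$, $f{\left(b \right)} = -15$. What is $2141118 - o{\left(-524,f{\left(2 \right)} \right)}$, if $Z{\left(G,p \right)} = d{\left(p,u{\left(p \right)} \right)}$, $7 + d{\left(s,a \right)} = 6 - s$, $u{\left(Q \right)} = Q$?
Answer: $\frac{10283821}{5} \approx 2.0568 \cdot 10^{6}$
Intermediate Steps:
$d{\left(s,a \right)} = -1 - s$ ($d{\left(s,a \right)} = -7 - \left(-6 + s\right) = -1 - s$)
$Z{\left(G,p \right)} = -1 - p$
$o{\left(A,z \right)} = \frac{18}{5} - \frac{814 A}{5} + \frac{319 z}{5}$ ($o{\left(A,z \right)} = \frac{\left(- 814 A + 319 z\right) - -18}{5} = \frac{\left(- 814 A + 319 z\right) + \left(-1 + 19\right)}{5} = \frac{\left(- 814 A + 319 z\right) + 18}{5} = \frac{18 - 814 A + 319 z}{5} = \frac{18}{5} - \frac{814 A}{5} + \frac{319 z}{5}$)
$2141118 - o{\left(-524,f{\left(2 \right)} \right)} = 2141118 - \left(\frac{18}{5} - - \frac{426536}{5} + \frac{319}{5} \left(-15\right)\right) = 2141118 - \left(\frac{18}{5} + \frac{426536}{5} - 957\right) = 2141118 - \frac{421769}{5} = \frac{10283821}{5}$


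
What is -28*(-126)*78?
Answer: 275184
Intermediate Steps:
-28*(-126)*78 = 3528*78 = 275184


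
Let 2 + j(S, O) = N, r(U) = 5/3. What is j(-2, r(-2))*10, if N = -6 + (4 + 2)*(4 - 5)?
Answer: -140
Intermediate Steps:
r(U) = 5/3 (r(U) = 5*(1/3) = 5/3)
N = -12 (N = -6 + 6*(-1) = -6 - 6 = -12)
j(S, O) = -14 (j(S, O) = -2 - 12 = -14)
j(-2, r(-2))*10 = -14*10 = -140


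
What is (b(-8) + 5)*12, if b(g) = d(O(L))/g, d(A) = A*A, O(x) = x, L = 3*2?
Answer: 6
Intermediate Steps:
L = 6
d(A) = A**2
b(g) = 36/g (b(g) = 6**2/g = 36/g)
(b(-8) + 5)*12 = (36/(-8) + 5)*12 = (36*(-1/8) + 5)*12 = (-9/2 + 5)*12 = (1/2)*12 = 6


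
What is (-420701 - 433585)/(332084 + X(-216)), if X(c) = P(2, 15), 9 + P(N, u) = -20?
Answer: -284762/110685 ≈ -2.5727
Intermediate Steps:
P(N, u) = -29 (P(N, u) = -9 - 20 = -29)
X(c) = -29
(-420701 - 433585)/(332084 + X(-216)) = (-420701 - 433585)/(332084 - 29) = -854286/332055 = -854286*1/332055 = -284762/110685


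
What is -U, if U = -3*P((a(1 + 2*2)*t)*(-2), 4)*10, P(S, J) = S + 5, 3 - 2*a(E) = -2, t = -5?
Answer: 900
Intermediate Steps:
a(E) = 5/2 (a(E) = 3/2 - 1/2*(-2) = 3/2 + 1 = 5/2)
P(S, J) = 5 + S
U = -900 (U = -3*(5 + ((5/2)*(-5))*(-2))*10 = -3*(5 - 25/2*(-2))*10 = -3*(5 + 25)*10 = -3*30*10 = -90*10 = -900)
-U = -1*(-900) = 900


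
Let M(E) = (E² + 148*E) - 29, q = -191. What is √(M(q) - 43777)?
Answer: I*√35593 ≈ 188.66*I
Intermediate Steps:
M(E) = -29 + E² + 148*E
√(M(q) - 43777) = √((-29 + (-191)² + 148*(-191)) - 43777) = √((-29 + 36481 - 28268) - 43777) = √(8184 - 43777) = √(-35593) = I*√35593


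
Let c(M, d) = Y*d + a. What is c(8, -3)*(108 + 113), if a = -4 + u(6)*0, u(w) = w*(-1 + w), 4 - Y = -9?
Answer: -9503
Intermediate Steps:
Y = 13 (Y = 4 - 1*(-9) = 4 + 9 = 13)
a = -4 (a = -4 + (6*(-1 + 6))*0 = -4 + (6*5)*0 = -4 + 30*0 = -4 + 0 = -4)
c(M, d) = -4 + 13*d (c(M, d) = 13*d - 4 = -4 + 13*d)
c(8, -3)*(108 + 113) = (-4 + 13*(-3))*(108 + 113) = (-4 - 39)*221 = -43*221 = -9503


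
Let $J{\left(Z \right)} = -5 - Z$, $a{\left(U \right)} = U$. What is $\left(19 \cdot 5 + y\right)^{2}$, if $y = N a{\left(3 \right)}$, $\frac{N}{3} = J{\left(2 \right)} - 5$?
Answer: $169$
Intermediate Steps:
$N = -36$ ($N = 3 \left(\left(-5 - 2\right) - 5\right) = 3 \left(-7 - 5\right) = 3 \left(-12\right) = -36$)
$y = -108$ ($y = \left(-36\right) 3 = -108$)
$\left(19 \cdot 5 + y\right)^{2} = \left(19 \cdot 5 - 108\right)^{2} = \left(95 - 108\right)^{2} = \left(-13\right)^{2} = 169$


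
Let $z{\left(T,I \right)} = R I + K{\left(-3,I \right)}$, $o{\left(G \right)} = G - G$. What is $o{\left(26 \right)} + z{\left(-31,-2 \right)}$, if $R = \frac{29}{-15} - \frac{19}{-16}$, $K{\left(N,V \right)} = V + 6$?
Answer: $\frac{659}{120} \approx 5.4917$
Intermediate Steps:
$K{\left(N,V \right)} = 6 + V$
$R = - \frac{179}{240}$ ($R = 29 \left(- \frac{1}{15}\right) - - \frac{19}{16} = - \frac{29}{15} + \frac{19}{16} = - \frac{179}{240} \approx -0.74583$)
$o{\left(G \right)} = 0$
$z{\left(T,I \right)} = 6 + \frac{61 I}{240}$ ($z{\left(T,I \right)} = - \frac{179 I}{240} + \left(6 + I\right) = 6 + \frac{61 I}{240}$)
$o{\left(26 \right)} + z{\left(-31,-2 \right)} = 0 + \left(6 + \frac{61}{240} \left(-2\right)\right) = 0 + \left(6 - \frac{61}{120}\right) = 0 + \frac{659}{120} = \frac{659}{120}$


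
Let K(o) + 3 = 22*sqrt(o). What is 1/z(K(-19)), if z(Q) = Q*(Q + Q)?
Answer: I/(2*(-9187*I + 132*sqrt(19))) ≈ -5.4212e-5 + 3.3953e-6*I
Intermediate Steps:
K(o) = -3 + 22*sqrt(o)
z(Q) = 2*Q**2 (z(Q) = Q*(2*Q) = 2*Q**2)
1/z(K(-19)) = 1/(2*(-3 + 22*sqrt(-19))**2) = 1/(2*(-3 + 22*(I*sqrt(19)))**2) = 1/(2*(-3 + 22*I*sqrt(19))**2)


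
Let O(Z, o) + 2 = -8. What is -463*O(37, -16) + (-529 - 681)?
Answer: 3420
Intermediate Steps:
O(Z, o) = -10 (O(Z, o) = -2 - 8 = -10)
-463*O(37, -16) + (-529 - 681) = -463*(-10) + (-529 - 681) = 4630 - 1210 = 3420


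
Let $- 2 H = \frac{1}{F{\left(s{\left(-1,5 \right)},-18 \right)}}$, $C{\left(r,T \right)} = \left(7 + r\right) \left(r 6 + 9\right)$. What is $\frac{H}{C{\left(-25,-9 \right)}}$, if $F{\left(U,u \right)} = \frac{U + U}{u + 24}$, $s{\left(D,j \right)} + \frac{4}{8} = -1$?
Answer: $\frac{1}{2538} \approx 0.00039401$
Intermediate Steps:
$s{\left(D,j \right)} = - \frac{3}{2}$ ($s{\left(D,j \right)} = - \frac{1}{2} - 1 = - \frac{3}{2}$)
$F{\left(U,u \right)} = \frac{2 U}{24 + u}$
$C{\left(r,T \right)} = \left(7 + r\right) \left(9 + 6 r\right)$ ($C{\left(r,T \right)} = \left(7 + r\right) \left(6 r + 9\right) = \left(7 + r\right) \left(9 + 6 r\right)$)
$H = 1$ ($H = - \frac{1}{2 \cdot 2 \left(- \frac{3}{2}\right) \frac{1}{24 - 18}} = - \frac{1}{2 \cdot 2 \left(- \frac{3}{2}\right) \frac{1}{6}} = - \frac{1}{2 \left(- \frac{1}{2}\right)} = \left(- \frac{1}{2}\right) \left(-2\right) = 1$)
$\frac{H}{C{\left(-25,-9 \right)}} = 1 \frac{1}{63 + 6 \left(-25\right)^{2} + 51 \left(-25\right)} = 1 \frac{1}{63 + 6 \cdot 625 - 1275} = 1 \frac{1}{63 + 3750 - 1275} = 1 \cdot \frac{1}{2538} = \frac{1}{2538}$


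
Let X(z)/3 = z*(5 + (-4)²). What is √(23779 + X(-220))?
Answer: √9919 ≈ 99.594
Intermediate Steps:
X(z) = 63*z (X(z) = 3*(z*(5 + (-4)²)) = 3*(z*(5 + 16)) = 3*(z*21) = 3*(21*z) = 63*z)
√(23779 + X(-220)) = √(23779 + 63*(-220)) = √(23779 - 13860) = √9919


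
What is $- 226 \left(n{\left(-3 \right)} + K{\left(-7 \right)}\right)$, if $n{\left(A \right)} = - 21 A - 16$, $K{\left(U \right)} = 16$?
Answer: $-14238$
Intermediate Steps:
$n{\left(A \right)} = -16 - 21 A$
$- 226 \left(n{\left(-3 \right)} + K{\left(-7 \right)}\right) = - 226 \left(\left(-16 - -63\right) + 16\right) = - 226 \left(\left(-16 + 63\right) + 16\right) = - 226 \left(47 + 16\right) = \left(-226\right) 63 = -14238$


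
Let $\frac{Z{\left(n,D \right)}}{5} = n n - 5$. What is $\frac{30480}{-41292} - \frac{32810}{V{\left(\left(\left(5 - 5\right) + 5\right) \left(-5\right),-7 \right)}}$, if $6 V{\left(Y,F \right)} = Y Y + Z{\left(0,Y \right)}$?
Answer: $- \frac{11315321}{34410} \approx -328.84$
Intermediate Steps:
$Z{\left(n,D \right)} = -25 + 5 n^{2}$ ($Z{\left(n,D \right)} = 5 \left(n n - 5\right) = 5 \left(n^{2} - 5\right) = 5 \left(-5 + n^{2}\right) = -25 + 5 n^{2}$)
$V{\left(Y,F \right)} = - \frac{25}{6} + \frac{Y^{2}}{6}$ ($V{\left(Y,F \right)} = \frac{Y Y - \left(25 - 5 \cdot 0^{2}\right)}{6} = \frac{Y^{2} + \left(-25 + 5 \cdot 0\right)}{6} = \frac{Y^{2} + \left(-25 + 0\right)}{6} = \frac{Y^{2} - 25}{6} = \frac{-25 + Y^{2}}{6} = - \frac{25}{6} + \frac{Y^{2}}{6}$)
$\frac{30480}{-41292} - \frac{32810}{V{\left(\left(\left(5 - 5\right) + 5\right) \left(-5\right),-7 \right)}} = \frac{30480}{-41292} - \frac{32810}{- \frac{25}{6} + \frac{\left(\left(\left(5 - 5\right) + 5\right) \left(-5\right)\right)^{2}}{6}} = 30480 \left(- \frac{1}{41292}\right) - \frac{32810}{- \frac{25}{6} + \frac{\left(\left(\left(5 - 5\right) + 5\right) \left(-5\right)\right)^{2}}{6}} = - \frac{2540}{3441} - \frac{32810}{- \frac{25}{6} + \frac{\left(\left(0 + 5\right) \left(-5\right)\right)^{2}}{6}} = - \frac{2540}{3441} - \frac{32810}{- \frac{25}{6} + \frac{\left(5 \left(-5\right)\right)^{2}}{6}} = - \frac{2540}{3441} - \frac{32810}{- \frac{25}{6} + \frac{\left(-25\right)^{2}}{6}} = - \frac{2540}{3441} - \frac{32810}{- \frac{25}{6} + \frac{1}{6} \cdot 625} = - \frac{2540}{3441} - \frac{32810}{- \frac{25}{6} + \frac{625}{6}} = - \frac{2540}{3441} - \frac{32810}{100} = - \frac{2540}{3441} - \frac{3281}{10} = - \frac{11315321}{34410}$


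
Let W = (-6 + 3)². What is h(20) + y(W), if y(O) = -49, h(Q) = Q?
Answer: -29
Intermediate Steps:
W = 9 (W = (-3)² = 9)
h(20) + y(W) = 20 - 49 = -29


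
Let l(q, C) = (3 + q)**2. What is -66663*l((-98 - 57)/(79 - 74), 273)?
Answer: -52263792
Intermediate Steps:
-66663*l((-98 - 57)/(79 - 74), 273) = -66663*(3 + (-98 - 57)/(79 - 74))**2 = -66663*(3 - 155/5)**2 = -66663*(3 - 155*1/5)**2 = -66663*(3 - 31)**2 = -66663*(-28)**2 = -66663/(1/784) = -66663/1/784 = -66663*784 = -52263792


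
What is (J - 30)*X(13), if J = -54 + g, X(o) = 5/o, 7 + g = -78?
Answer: -65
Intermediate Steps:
g = -85 (g = -7 - 78 = -85)
J = -139 (J = -54 - 85 = -139)
(J - 30)*X(13) = (-139 - 30)*(5/13) = -845/13 = -169*5/13 = -65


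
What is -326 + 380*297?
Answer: 112534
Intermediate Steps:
-326 + 380*297 = -326 + 112860 = 112534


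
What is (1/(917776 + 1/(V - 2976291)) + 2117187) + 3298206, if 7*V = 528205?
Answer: 100922375563710643457/18636205269625 ≈ 5.4154e+6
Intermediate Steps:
V = 528205/7 (V = (1/7)*528205 = 528205/7 ≈ 75458.)
(1/(917776 + 1/(V - 2976291)) + 2117187) + 3298206 = (1/(917776 + 1/(528205/7 - 2976291)) + 2117187) + 3298206 = (1/(917776 + 1/(-20305832/7)) + 2117187) + 3298206 = (1/(917776 - 7/20305832) + 2117187) + 3298206 = (1/(18636205269625/20305832) + 2117187) + 3298206 = (20305832/18636205269625 + 2117187) + 3298206 = 39456331526201850707/18636205269625 + 3298206 = 100922375563710643457/18636205269625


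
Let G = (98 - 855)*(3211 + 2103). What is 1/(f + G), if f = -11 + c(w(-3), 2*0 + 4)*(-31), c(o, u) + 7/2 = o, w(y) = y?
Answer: -2/8045015 ≈ -2.4860e-7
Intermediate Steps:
c(o, u) = -7/2 + o
G = -4022698 (G = -757*5314 = -4022698)
f = 381/2 (f = -11 + (-7/2 - 3)*(-31) = -11 - 13/2*(-31) = -11 + 403/2 = 381/2 ≈ 190.50)
1/(f + G) = 1/(381/2 - 4022698) = 1/(-8045015/2) = -2/8045015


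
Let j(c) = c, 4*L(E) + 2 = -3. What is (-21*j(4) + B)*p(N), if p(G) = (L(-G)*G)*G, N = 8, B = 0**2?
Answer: 6720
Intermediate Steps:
L(E) = -5/4 (L(E) = -1/2 + (1/4)*(-3) = -1/2 - 3/4 = -5/4)
B = 0
p(G) = -5*G**2/4 (p(G) = (-5*G/4)*G = -5*G**2/4)
(-21*j(4) + B)*p(N) = (-21*4 + 0)*(-5/4*8**2) = (-84 + 0)*(-5/4*64) = -84*(-80) = 6720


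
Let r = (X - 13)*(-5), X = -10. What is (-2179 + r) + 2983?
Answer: 919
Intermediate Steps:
r = 115 (r = (-10 - 13)*(-5) = -23*(-5) = 115)
(-2179 + r) + 2983 = (-2179 + 115) + 2983 = -2064 + 2983 = 919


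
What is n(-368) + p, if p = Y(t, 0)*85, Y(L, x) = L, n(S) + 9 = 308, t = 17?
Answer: 1744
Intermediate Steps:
n(S) = 299 (n(S) = -9 + 308 = 299)
p = 1445 (p = 17*85 = 1445)
n(-368) + p = 299 + 1445 = 1744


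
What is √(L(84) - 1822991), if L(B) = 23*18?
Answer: 127*I*√113 ≈ 1350.0*I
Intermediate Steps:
L(B) = 414
√(L(84) - 1822991) = √(414 - 1822991) = √(-1822577) = 127*I*√113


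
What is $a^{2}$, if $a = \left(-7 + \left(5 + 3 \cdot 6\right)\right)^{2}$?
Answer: $65536$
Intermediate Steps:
$a = 256$ ($a = \left(-7 + \left(5 + 18\right)\right)^{2} = \left(-7 + 23\right)^{2} = 16^{2} = 256$)
$a^{2} = 256^{2} = 65536$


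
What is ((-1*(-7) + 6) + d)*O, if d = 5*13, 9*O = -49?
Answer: -1274/3 ≈ -424.67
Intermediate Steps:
O = -49/9 (O = (⅑)*(-49) = -49/9 ≈ -5.4444)
d = 65
((-1*(-7) + 6) + d)*O = ((-1*(-7) + 6) + 65)*(-49/9) = ((7 + 6) + 65)*(-49/9) = (13 + 65)*(-49/9) = 78*(-49/9) = -1274/3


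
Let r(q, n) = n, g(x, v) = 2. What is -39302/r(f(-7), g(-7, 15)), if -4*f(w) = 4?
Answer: -19651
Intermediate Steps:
f(w) = -1 (f(w) = -1/4*4 = -1)
-39302/r(f(-7), g(-7, 15)) = -39302/2 = -39302*1/2 = -19651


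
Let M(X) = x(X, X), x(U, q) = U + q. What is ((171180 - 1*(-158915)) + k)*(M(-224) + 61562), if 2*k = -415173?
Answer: 7486984469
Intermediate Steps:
k = -415173/2 (k = (1/2)*(-415173) = -415173/2 ≈ -2.0759e+5)
M(X) = 2*X (M(X) = X + X = 2*X)
((171180 - 1*(-158915)) + k)*(M(-224) + 61562) = ((171180 - 1*(-158915)) - 415173/2)*(2*(-224) + 61562) = ((171180 + 158915) - 415173/2)*(-448 + 61562) = (330095 - 415173/2)*61114 = (245017/2)*61114 = 7486984469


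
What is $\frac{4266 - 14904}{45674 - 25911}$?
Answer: $- \frac{10638}{19763} \approx -0.53828$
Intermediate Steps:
$\frac{4266 - 14904}{45674 - 25911} = - \frac{10638}{19763}$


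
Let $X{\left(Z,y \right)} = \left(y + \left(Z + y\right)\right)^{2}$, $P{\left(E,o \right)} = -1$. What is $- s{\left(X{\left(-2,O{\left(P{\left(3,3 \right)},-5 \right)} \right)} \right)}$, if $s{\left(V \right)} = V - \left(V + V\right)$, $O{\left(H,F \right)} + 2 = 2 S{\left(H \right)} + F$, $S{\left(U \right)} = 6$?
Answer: $64$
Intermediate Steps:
$O{\left(H,F \right)} = 10 + F$ ($O{\left(H,F \right)} = -2 + \left(2 \cdot 6 + F\right) = -2 + \left(12 + F\right) = 10 + F$)
$X{\left(Z,y \right)} = \left(Z + 2 y\right)^{2}$
$s{\left(V \right)} = - V$ ($s{\left(V \right)} = V - 2 V = - V$)
$- s{\left(X{\left(-2,O{\left(P{\left(3,3 \right)},-5 \right)} \right)} \right)} = - \left(-1\right) \left(-2 + 2 \left(10 - 5\right)\right)^{2} = - \left(-1\right) \left(-2 + 2 \cdot 5\right)^{2} = - \left(-1\right) \left(-2 + 10\right)^{2} = - \left(-1\right) 8^{2} = - \left(-1\right) 64 = \left(-1\right) \left(-64\right) = 64$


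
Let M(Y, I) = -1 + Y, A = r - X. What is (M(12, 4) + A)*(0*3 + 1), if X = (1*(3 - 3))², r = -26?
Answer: -15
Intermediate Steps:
X = 0 (X = (1*0)² = 0² = 0)
A = -26 (A = -26 - 1*0 = -26 + 0 = -26)
(M(12, 4) + A)*(0*3 + 1) = ((-1 + 12) - 26)*(0*3 + 1) = (11 - 26)*(0 + 1) = -15*1 = -15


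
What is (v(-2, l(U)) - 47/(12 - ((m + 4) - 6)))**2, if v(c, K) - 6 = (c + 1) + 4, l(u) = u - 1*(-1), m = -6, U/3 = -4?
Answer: 17689/400 ≈ 44.222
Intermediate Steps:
U = -12 (U = 3*(-4) = -12)
l(u) = 1 + u (l(u) = u + 1 = 1 + u)
v(c, K) = 11 + c (v(c, K) = 6 + ((c + 1) + 4) = 6 + ((1 + c) + 4) = 6 + (5 + c) = 11 + c)
(v(-2, l(U)) - 47/(12 - ((m + 4) - 6)))**2 = ((11 - 2) - 47/(12 - ((-6 + 4) - 6)))**2 = (9 - 47/(12 - (-2 - 6)))**2 = (9 - 47/(12 - 1*(-8)))**2 = (9 - 47/(12 + 8))**2 = (9 - 47/20)**2 = (133/20)**2 = 17689/400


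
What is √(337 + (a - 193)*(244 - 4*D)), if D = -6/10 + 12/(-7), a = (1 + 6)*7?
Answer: I*√44261735/35 ≈ 190.08*I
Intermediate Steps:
a = 49 (a = 7*7 = 49)
D = -81/35 (D = -6*⅒ + 12*(-⅐) = -⅗ - 12/7 = -81/35 ≈ -2.3143)
√(337 + (a - 193)*(244 - 4*D)) = √(337 + (49 - 193)*(244 - 4*(-81/35))) = √(337 - 144*(244 + 324/35)) = √(337 - 144*8864/35) = √(337 - 1276416/35) = √(-1264621/35) = I*√44261735/35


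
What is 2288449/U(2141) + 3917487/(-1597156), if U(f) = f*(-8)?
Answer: -930527192095/6839021992 ≈ -136.06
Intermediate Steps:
U(f) = -8*f
2288449/U(2141) + 3917487/(-1597156) = 2288449/((-8*2141)) + 3917487/(-1597156) = 2288449/(-17128) + 3917487*(-1/1597156) = 2288449*(-1/17128) - 3917487/1597156 = -2288449/17128 - 3917487/1597156 = -930527192095/6839021992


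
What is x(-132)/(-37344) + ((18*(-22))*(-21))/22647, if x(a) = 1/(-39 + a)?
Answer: 17701511677/48206585376 ≈ 0.36720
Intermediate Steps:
x(-132)/(-37344) + ((18*(-22))*(-21))/22647 = 1/(-39 - 132*(-37344)) + ((18*(-22))*(-21))/22647 = -1/37344/(-171) - 396*(-21)*(1/22647) = -1/171*(-1/37344) + 8316*(1/22647) = 1/6385824 + 2772/7549 = 17701511677/48206585376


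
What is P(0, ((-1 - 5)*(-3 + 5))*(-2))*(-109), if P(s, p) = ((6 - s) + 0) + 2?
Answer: -872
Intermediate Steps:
P(s, p) = 8 - s (P(s, p) = (6 - s) + 2 = 8 - s)
P(0, ((-1 - 5)*(-3 + 5))*(-2))*(-109) = (8 - 1*0)*(-109) = (8 + 0)*(-109) = 8*(-109) = -872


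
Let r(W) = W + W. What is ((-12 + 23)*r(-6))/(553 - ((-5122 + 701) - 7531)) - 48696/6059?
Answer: -609743268/75767795 ≈ -8.0475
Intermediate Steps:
r(W) = 2*W
((-12 + 23)*r(-6))/(553 - ((-5122 + 701) - 7531)) - 48696/6059 = ((-12 + 23)*(2*(-6)))/(553 - ((-5122 + 701) - 7531)) - 48696/6059 = (11*(-12))/(553 - (-4421 - 7531)) - 48696*1/6059 = -132/(553 - 1*(-11952)) - 48696/6059 = -132/(553 + 11952) - 48696/6059 = -132/12505 - 48696/6059 = -609743268/75767795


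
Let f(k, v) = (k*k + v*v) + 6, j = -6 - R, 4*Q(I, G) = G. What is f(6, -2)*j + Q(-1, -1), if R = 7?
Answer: -2393/4 ≈ -598.25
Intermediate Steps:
Q(I, G) = G/4
j = -13 (j = -6 - 1*7 = -6 - 7 = -13)
f(k, v) = 6 + k² + v² (f(k, v) = (k² + v²) + 6 = 6 + k² + v²)
f(6, -2)*j + Q(-1, -1) = (6 + 6² + (-2)²)*(-13) + (¼)*(-1) = (6 + 36 + 4)*(-13) - ¼ = 46*(-13) - ¼ = -598 - ¼ = -2393/4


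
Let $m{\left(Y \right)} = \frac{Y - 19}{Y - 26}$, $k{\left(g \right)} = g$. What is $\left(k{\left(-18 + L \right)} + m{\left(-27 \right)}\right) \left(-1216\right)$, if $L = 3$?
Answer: $\frac{910784}{53} \approx 17185.0$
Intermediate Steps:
$m{\left(Y \right)} = \frac{-19 + Y}{-26 + Y}$
$\left(k{\left(-18 + L \right)} + m{\left(-27 \right)}\right) \left(-1216\right) = \left(\left(-18 + 3\right) + \frac{-19 - 27}{-26 - 27}\right) \left(-1216\right) = \left(-15 + \frac{1}{-53} \left(-46\right)\right) \left(-1216\right) = \left(-15 - - \frac{46}{53}\right) \left(-1216\right) = \left(-15 + \frac{46}{53}\right) \left(-1216\right) = \left(- \frac{749}{53}\right) \left(-1216\right) = \frac{910784}{53}$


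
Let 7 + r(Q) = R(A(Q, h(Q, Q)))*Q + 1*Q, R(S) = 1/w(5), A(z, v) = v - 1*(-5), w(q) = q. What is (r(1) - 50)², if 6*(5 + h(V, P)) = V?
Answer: 77841/25 ≈ 3113.6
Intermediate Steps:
h(V, P) = -5 + V/6
A(z, v) = 5 + v (A(z, v) = v + 5 = 5 + v)
R(S) = ⅕ (R(S) = 1/5 = ⅕)
r(Q) = -7 + 6*Q/5 (r(Q) = -7 + (Q/5 + 1*Q) = -7 + (Q/5 + Q) = -7 + 6*Q/5)
(r(1) - 50)² = ((-7 + (6/5)*1) - 50)² = ((-7 + 6/5) - 50)² = (-29/5 - 50)² = (-279/5)² = 77841/25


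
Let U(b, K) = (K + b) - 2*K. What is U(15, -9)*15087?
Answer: 362088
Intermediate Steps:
U(b, K) = b - K
U(15, -9)*15087 = (15 - 1*(-9))*15087 = (15 + 9)*15087 = 24*15087 = 362088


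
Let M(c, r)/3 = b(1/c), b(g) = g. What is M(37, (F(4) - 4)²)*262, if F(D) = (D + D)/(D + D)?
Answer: 786/37 ≈ 21.243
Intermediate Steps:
F(D) = 1 (F(D) = (2*D)/((2*D)) = (2*D)*(1/(2*D)) = 1)
M(c, r) = 3/c
M(37, (F(4) - 4)²)*262 = (3/37)*262 = 786/37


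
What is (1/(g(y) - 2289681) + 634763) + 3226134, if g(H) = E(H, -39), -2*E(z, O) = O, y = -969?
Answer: 17680294432729/4579323 ≈ 3.8609e+6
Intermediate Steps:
E(z, O) = -O/2
g(H) = 39/2 (g(H) = -1/2*(-39) = 39/2)
(1/(g(y) - 2289681) + 634763) + 3226134 = (1/(39/2 - 2289681) + 634763) + 3226134 = (1/(-4579323/2) + 634763) + 3226134 = (-2/4579323 + 634763) + 3226134 = 2906784805447/4579323 + 3226134 = 17680294432729/4579323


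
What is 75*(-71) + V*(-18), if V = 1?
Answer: -5343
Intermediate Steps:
75*(-71) + V*(-18) = 75*(-71) + 1*(-18) = -5325 - 18 = -5343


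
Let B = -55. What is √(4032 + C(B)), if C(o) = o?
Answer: √3977 ≈ 63.063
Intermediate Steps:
√(4032 + C(B)) = √(4032 - 55) = √3977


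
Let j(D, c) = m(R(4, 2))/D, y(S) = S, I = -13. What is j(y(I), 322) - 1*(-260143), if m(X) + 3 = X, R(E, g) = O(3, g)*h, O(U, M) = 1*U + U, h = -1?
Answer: 3381868/13 ≈ 2.6014e+5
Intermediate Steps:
O(U, M) = 2*U (O(U, M) = U + U = 2*U)
R(E, g) = -6 (R(E, g) = (2*3)*(-1) = 6*(-1) = -6)
m(X) = -3 + X
j(D, c) = -9/D (j(D, c) = (-3 - 6)/D = -9/D)
j(y(I), 322) - 1*(-260143) = -9/(-13) - 1*(-260143) = -9*(-1/13) + 260143 = 9/13 + 260143 = 3381868/13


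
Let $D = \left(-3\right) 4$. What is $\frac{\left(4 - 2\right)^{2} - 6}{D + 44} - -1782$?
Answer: $\frac{28511}{16} \approx 1781.9$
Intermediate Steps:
$D = -12$
$\frac{\left(4 - 2\right)^{2} - 6}{D + 44} - -1782 = \frac{\left(4 - 2\right)^{2} - 6}{-12 + 44} - -1782 = \frac{2^{2} - 6}{32} + 1782 = \left(4 - 6\right) \frac{1}{32} + 1782 = \left(-2\right) \frac{1}{32} + 1782 = - \frac{1}{16} + 1782 = \frac{28511}{16}$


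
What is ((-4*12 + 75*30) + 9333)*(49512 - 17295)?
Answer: 371623095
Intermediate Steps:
((-4*12 + 75*30) + 9333)*(49512 - 17295) = ((-48 + 2250) + 9333)*32217 = (2202 + 9333)*32217 = 11535*32217 = 371623095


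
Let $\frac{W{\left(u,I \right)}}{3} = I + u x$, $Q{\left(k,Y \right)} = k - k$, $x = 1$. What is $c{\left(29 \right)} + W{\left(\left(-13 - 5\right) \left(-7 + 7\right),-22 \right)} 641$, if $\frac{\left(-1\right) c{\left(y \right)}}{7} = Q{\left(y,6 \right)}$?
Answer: $-42306$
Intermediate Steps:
$Q{\left(k,Y \right)} = 0$
$W{\left(u,I \right)} = 3 I + 3 u$ ($W{\left(u,I \right)} = 3 \left(I + u 1\right) = 3 \left(I + u\right) = 3 I + 3 u$)
$c{\left(y \right)} = 0$ ($c{\left(y \right)} = \left(-7\right) 0 = 0$)
$c{\left(29 \right)} + W{\left(\left(-13 - 5\right) \left(-7 + 7\right),-22 \right)} 641 = 0 + \left(3 \left(-22\right) + 3 \left(-13 - 5\right) \left(-7 + 7\right)\right) 641 = 0 + \left(-66 + 3 \left(\left(-18\right) 0\right)\right) 641 = 0 + \left(-66 + 3 \cdot 0\right) 641 = 0 + \left(-66 + 0\right) 641 = 0 - 42306 = -42306$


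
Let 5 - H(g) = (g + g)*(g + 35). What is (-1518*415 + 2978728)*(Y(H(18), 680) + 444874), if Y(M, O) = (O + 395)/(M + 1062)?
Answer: 878759524304922/841 ≈ 1.0449e+12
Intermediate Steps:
H(g) = 5 - 2*g*(35 + g) (H(g) = 5 - (g + g)*(g + 35) = 5 - 2*g*(35 + g))
Y(M, O) = (395 + O)/(1062 + M)
(-1518*415 + 2978728)*(Y(H(18), 680) + 444874) = (-1518*415 + 2978728)*((395 + 680)/(1062 + (5 - 70*18 - 2*18**2)) + 444874) = (-629970 + 2978728)*(1075/(1062 + (5 - 1260 - 2*324)) + 444874) = 2348758*(1075/(1062 + (5 - 1260 - 648)) + 444874) = 2348758*(1075/(1062 - 1903) + 444874) = 2348758*(1075/(-841) + 444874) = 2348758*(-1/841*1075 + 444874) = 2348758*(-1075/841 + 444874) = 2348758*(374137959/841) = 878759524304922/841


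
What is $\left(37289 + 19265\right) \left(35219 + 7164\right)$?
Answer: $2396928182$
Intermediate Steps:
$\left(37289 + 19265\right) \left(35219 + 7164\right) = 56554 \cdot 42383 = 2396928182$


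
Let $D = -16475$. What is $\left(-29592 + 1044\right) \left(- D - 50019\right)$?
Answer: $957614112$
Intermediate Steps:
$\left(-29592 + 1044\right) \left(- D - 50019\right) = \left(-29592 + 1044\right) \left(\left(-1\right) \left(-16475\right) - 50019\right) = - 28548 \left(16475 - 50019\right) = \left(-28548\right) \left(-33544\right) = 957614112$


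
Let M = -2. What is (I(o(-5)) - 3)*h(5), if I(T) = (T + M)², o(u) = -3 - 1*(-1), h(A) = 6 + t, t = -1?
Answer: 65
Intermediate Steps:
h(A) = 5 (h(A) = 6 - 1 = 5)
o(u) = -2 (o(u) = -3 + 1 = -2)
I(T) = (-2 + T)² (I(T) = (T - 2)² = (-2 + T)²)
(I(o(-5)) - 3)*h(5) = ((-2 - 2)² - 3)*5 = ((-4)² - 3)*5 = (16 - 3)*5 = 13*5 = 65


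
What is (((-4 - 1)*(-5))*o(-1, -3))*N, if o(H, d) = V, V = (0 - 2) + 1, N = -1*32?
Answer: 800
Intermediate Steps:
N = -32
V = -1 (V = -2 + 1 = -1)
o(H, d) = -1
(((-4 - 1)*(-5))*o(-1, -3))*N = (((-4 - 1)*(-5))*(-1))*(-32) = (-5*(-5)*(-1))*(-32) = (25*(-1))*(-32) = -25*(-32) = 800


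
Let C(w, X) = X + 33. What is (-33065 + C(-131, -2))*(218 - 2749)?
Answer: 83609054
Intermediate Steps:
C(w, X) = 33 + X
(-33065 + C(-131, -2))*(218 - 2749) = (-33065 + (33 - 2))*(218 - 2749) = (-33065 + 31)*(-2531) = -33034*(-2531) = 83609054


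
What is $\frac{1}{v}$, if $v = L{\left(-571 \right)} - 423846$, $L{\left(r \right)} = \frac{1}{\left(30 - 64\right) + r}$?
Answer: $- \frac{605}{256426831} \approx -2.3593 \cdot 10^{-6}$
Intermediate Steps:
$L{\left(r \right)} = \frac{1}{-34 + r}$
$v = - \frac{256426831}{605}$ ($v = \frac{1}{-34 - 571} - 423846 = \frac{1}{-605} - 423846 = - \frac{1}{605} - 423846 = - \frac{256426831}{605} \approx -4.2385 \cdot 10^{5}$)
$\frac{1}{v} = \frac{1}{- \frac{256426831}{605}} = - \frac{605}{256426831}$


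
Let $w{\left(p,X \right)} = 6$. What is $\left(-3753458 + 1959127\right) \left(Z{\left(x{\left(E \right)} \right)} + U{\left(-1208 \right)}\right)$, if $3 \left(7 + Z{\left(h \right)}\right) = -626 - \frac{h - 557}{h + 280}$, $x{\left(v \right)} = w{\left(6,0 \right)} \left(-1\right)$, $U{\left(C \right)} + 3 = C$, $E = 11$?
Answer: $\frac{701079213989}{274} \approx 2.5587 \cdot 10^{9}$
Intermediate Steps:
$U{\left(C \right)} = -3 + C$
$x{\left(v \right)} = -6$ ($x{\left(v \right)} = 6 \left(-1\right) = -6$)
$Z{\left(h \right)} = - \frac{647}{3} - \frac{-557 + h}{3 \left(280 + h\right)}$ ($Z{\left(h \right)} = -7 + \frac{-626 - \frac{h - 557}{h + 280}}{3} = -7 + \frac{-626 - \frac{-557 + h}{280 + h}}{3} = -7 - \left(\frac{626}{3} + \frac{-557 + h}{3 \left(280 + h\right)}\right) = - \frac{647}{3} - \frac{-557 + h}{3 \left(280 + h\right)}$)
$\left(-3753458 + 1959127\right) \left(Z{\left(x{\left(E \right)} \right)} + U{\left(-1208 \right)}\right) = \left(-3753458 + 1959127\right) \left(\frac{9 \left(-6689 - -144\right)}{280 - 6} - 1211\right) = - 1794331 \left(\frac{9 \left(-6689 + 144\right)}{274} - 1211\right) = - 1794331 \left(9 \cdot \frac{1}{274} \left(-6545\right) - 1211\right) = - 1794331 \left(- \frac{58905}{274} - 1211\right) = \left(-1794331\right) \left(- \frac{390719}{274}\right) = \frac{701079213989}{274}$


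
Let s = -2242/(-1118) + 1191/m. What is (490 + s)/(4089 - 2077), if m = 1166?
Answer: 321351915/1311409528 ≈ 0.24504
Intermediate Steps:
s = 1972855/651794 (s = -2242/(-1118) + 1191/1166 = -2242*(-1/1118) + 1191*(1/1166) = 1121/559 + 1191/1166 = 1972855/651794 ≈ 3.0268)
(490 + s)/(4089 - 2077) = (490 + 1972855/651794)/(4089 - 2077) = (321351915/651794)/2012 = (321351915/651794)*(1/2012) = 321351915/1311409528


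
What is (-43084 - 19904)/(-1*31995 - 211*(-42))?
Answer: 20996/7711 ≈ 2.7229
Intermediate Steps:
(-43084 - 19904)/(-1*31995 - 211*(-42)) = -62988/(-31995 + 8862) = -62988/(-23133) = -62988*(-1/23133) = 20996/7711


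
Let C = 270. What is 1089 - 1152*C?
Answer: -309951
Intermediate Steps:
1089 - 1152*C = 1089 - 1152*270 = 1089 - 311040 = -309951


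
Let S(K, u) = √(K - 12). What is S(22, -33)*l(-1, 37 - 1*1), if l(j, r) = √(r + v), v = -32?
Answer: 2*√10 ≈ 6.3246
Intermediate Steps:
S(K, u) = √(-12 + K)
l(j, r) = √(-32 + r) (l(j, r) = √(r - 32) = √(-32 + r))
S(22, -33)*l(-1, 37 - 1*1) = √(-12 + 22)*√(-32 + (37 - 1*1)) = √10*√(-32 + (37 - 1)) = √10*√(-32 + 36) = √10*√4 = √10*2 = 2*√10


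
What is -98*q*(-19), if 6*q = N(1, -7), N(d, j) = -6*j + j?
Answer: 32585/3 ≈ 10862.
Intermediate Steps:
N(d, j) = -5*j
q = 35/6 (q = (-5*(-7))/6 = (⅙)*35 = 35/6 ≈ 5.8333)
-98*q*(-19) = -98*35/6*(-19) = -1715/3*(-19) = 32585/3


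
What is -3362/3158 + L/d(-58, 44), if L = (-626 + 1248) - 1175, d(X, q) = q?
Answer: -947151/69476 ≈ -13.633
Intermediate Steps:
L = -553 (L = 622 - 1175 = -553)
-3362/3158 + L/d(-58, 44) = -3362/3158 - 553/44 = -3362*1/3158 - 553*1/44 = -1681/1579 - 553/44 = -947151/69476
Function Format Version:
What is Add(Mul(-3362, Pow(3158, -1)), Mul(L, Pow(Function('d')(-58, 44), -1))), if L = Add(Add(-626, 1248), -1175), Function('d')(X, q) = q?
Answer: Rational(-947151, 69476) ≈ -13.633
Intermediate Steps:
L = -553 (L = Add(622, -1175) = -553)
Add(Mul(-3362, Pow(3158, -1)), Mul(L, Pow(Function('d')(-58, 44), -1))) = Add(Mul(-3362, Pow(3158, -1)), Mul(-553, Pow(44, -1))) = Add(Mul(-3362, Rational(1, 3158)), Mul(-553, Rational(1, 44))) = Add(Rational(-1681, 1579), Rational(-553, 44)) = Rational(-947151, 69476)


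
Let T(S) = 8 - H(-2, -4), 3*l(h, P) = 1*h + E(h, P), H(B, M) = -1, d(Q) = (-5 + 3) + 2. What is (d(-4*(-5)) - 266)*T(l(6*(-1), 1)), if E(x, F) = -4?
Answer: -2394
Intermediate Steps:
d(Q) = 0 (d(Q) = -2 + 2 = 0)
l(h, P) = -4/3 + h/3 (l(h, P) = (1*h - 4)/3 = (h - 4)/3 = (-4 + h)/3 = -4/3 + h/3)
T(S) = 9 (T(S) = 8 - 1*(-1) = 8 + 1 = 9)
(d(-4*(-5)) - 266)*T(l(6*(-1), 1)) = (0 - 266)*9 = -266*9 = -2394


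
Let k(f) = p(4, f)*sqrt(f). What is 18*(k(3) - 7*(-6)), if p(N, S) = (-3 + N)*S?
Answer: 756 + 54*sqrt(3) ≈ 849.53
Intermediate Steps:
p(N, S) = S*(-3 + N)
k(f) = f**(3/2) (k(f) = (f*(-3 + 4))*sqrt(f) = (f*1)*sqrt(f) = f*sqrt(f) = f**(3/2))
18*(k(3) - 7*(-6)) = 18*(3**(3/2) - 7*(-6)) = 18*(3*sqrt(3) + 42) = 18*(42 + 3*sqrt(3)) = 756 + 54*sqrt(3)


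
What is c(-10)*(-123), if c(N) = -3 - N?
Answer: -861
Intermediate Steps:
c(-10)*(-123) = (-3 - 1*(-10))*(-123) = (-3 + 10)*(-123) = 7*(-123) = -861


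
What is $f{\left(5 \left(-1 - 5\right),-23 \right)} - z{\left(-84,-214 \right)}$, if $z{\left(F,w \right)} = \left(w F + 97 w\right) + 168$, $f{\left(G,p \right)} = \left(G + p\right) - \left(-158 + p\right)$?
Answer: $2742$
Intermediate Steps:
$f{\left(G,p \right)} = 158 + G$
$z{\left(F,w \right)} = 168 + 97 w + F w$ ($z{\left(F,w \right)} = \left(F w + 97 w\right) + 168 = \left(97 w + F w\right) + 168 = 168 + 97 w + F w$)
$f{\left(5 \left(-1 - 5\right),-23 \right)} - z{\left(-84,-214 \right)} = \left(158 + 5 \left(-1 - 5\right)\right) - \left(168 + 97 \left(-214\right) - -17976\right) = \left(158 + 5 \left(-6\right)\right) - \left(168 - 20758 + 17976\right) = \left(158 - 30\right) - -2614 = 128 + 2614 = 2742$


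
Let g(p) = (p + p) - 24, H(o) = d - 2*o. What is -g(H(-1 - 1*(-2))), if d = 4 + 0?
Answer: 20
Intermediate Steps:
d = 4
H(o) = 4 - 2*o
g(p) = -24 + 2*p (g(p) = 2*p - 24 = -24 + 2*p)
-g(H(-1 - 1*(-2))) = -(-24 + 2*(4 - 2*(-1 - 1*(-2)))) = -(-24 + 2*(4 - 2*(-1 + 2))) = -(-24 + 2*(4 - 2*1)) = -(-24 + 2*(4 - 2)) = -(-24 + 2*2) = -(-24 + 4) = -1*(-20) = 20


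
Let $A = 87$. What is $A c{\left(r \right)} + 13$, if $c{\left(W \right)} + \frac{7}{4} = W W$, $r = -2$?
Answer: $\frac{835}{4} \approx 208.75$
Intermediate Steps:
$c{\left(W \right)} = - \frac{7}{4} + W^{2}$ ($c{\left(W \right)} = - \frac{7}{4} + W W = - \frac{7}{4} + W^{2}$)
$A c{\left(r \right)} + 13 = 87 \left(- \frac{7}{4} + \left(-2\right)^{2}\right) + 13 = 87 \left(- \frac{7}{4} + 4\right) + 13 = 87 \cdot \frac{9}{4} + 13 = \frac{783}{4} + 13 = \frac{835}{4}$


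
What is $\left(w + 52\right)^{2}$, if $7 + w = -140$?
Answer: $9025$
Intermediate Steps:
$w = -147$ ($w = -7 - 140 = -147$)
$\left(w + 52\right)^{2} = \left(-147 + 52\right)^{2} = \left(-95\right)^{2} = 9025$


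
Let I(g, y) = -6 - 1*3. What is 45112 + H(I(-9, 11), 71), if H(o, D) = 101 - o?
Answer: 45222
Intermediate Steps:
I(g, y) = -9 (I(g, y) = -6 - 3 = -9)
45112 + H(I(-9, 11), 71) = 45112 + (101 - 1*(-9)) = 45112 + (101 + 9) = 45112 + 110 = 45222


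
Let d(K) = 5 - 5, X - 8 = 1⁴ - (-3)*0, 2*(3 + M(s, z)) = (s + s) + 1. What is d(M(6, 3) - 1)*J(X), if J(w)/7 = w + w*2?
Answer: 0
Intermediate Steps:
M(s, z) = -5/2 + s (M(s, z) = -3 + ((s + s) + 1)/2 = -3 + (2*s + 1)/2 = -3 + (1 + 2*s)/2 = -3 + (½ + s) = -5/2 + s)
X = 9 (X = 8 + (1⁴ - (-3)*0) = 8 + (1 - 1*0) = 8 + (1 + 0) = 8 + 1 = 9)
d(K) = 0
J(w) = 21*w (J(w) = 7*(w + w*2) = 7*(w + 2*w) = 7*(3*w) = 21*w)
d(M(6, 3) - 1)*J(X) = 0*(21*9) = 0*189 = 0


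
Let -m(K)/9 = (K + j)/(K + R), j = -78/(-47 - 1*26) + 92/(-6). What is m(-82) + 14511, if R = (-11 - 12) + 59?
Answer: 24332346/1679 ≈ 14492.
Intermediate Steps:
j = -3124/219 (j = -78/(-47 - 26) + 92*(-⅙) = -78/(-73) - 46/3 = -78*(-1/73) - 46/3 = 78/73 - 46/3 = -3124/219 ≈ -14.265)
R = 36 (R = -23 + 59 = 36)
m(K) = -9*(-3124/219 + K)/(36 + K) (m(K) = -9*(K - 3124/219)/(K + 36) = -9*(-3124/219 + K)/(36 + K))
m(-82) + 14511 = 3*(3124 - 219*(-82))/(73*(36 - 82)) + 14511 = (3/73)*(3124 + 17958)/(-46) + 14511 = (3/73)*(-1/46)*21082 + 14511 = -31623/1679 + 14511 = 24332346/1679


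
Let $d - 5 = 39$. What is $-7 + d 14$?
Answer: $609$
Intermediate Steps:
$d = 44$ ($d = 5 + 39 = 44$)
$-7 + d 14 = -7 + 44 \cdot 14 = -7 + 616 = 609$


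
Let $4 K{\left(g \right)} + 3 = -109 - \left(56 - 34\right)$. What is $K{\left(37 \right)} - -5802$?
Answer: $\frac{11537}{2} \approx 5768.5$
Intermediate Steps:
$K{\left(g \right)} = - \frac{67}{2}$ ($K{\left(g \right)} = - \frac{3}{4} + \frac{-109 - \left(56 - 34\right)}{4} = - \frac{3}{4} + \frac{-109 - 22}{4} = - \frac{3}{4} + \frac{1}{4} \left(-131\right) = - \frac{3}{4} - \frac{131}{4} = - \frac{67}{2}$)
$K{\left(37 \right)} - -5802 = - \frac{67}{2} - -5802 = - \frac{67}{2} + 5802 = \frac{11537}{2}$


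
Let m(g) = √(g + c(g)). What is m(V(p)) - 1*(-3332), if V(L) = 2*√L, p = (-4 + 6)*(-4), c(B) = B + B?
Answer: 3332 + 2*2^(¼)*√3*√I ≈ 3334.9 + 2.913*I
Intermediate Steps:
c(B) = 2*B
p = -8 (p = 2*(-4) = -8)
m(g) = √3*√g (m(g) = √(g + 2*g) = √(3*g) = √3*√g)
m(V(p)) - 1*(-3332) = √3*√(2*√(-8)) - 1*(-3332) = √3*√(2*(2*I*√2)) + 3332 = √3*√(4*I*√2) + 3332 = √3*(2*2^(¼)*√I) + 3332 = 2*2^(¼)*√3*√I + 3332 = 3332 + 2*2^(¼)*√3*√I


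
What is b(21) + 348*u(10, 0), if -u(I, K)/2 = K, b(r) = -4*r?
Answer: -84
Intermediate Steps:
u(I, K) = -2*K
b(21) + 348*u(10, 0) = -4*21 + 348*(-2*0) = -84 + 348*0 = -84 + 0 = -84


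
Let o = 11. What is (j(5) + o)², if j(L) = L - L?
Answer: 121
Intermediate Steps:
j(L) = 0
(j(5) + o)² = (0 + 11)² = 11² = 121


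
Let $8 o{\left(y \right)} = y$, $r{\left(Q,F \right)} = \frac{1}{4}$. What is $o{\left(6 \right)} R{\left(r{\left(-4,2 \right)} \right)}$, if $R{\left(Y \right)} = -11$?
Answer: $- \frac{33}{4} \approx -8.25$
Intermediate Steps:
$r{\left(Q,F \right)} = \frac{1}{4}$
$o{\left(y \right)} = \frac{y}{8}$
$o{\left(6 \right)} R{\left(r{\left(-4,2 \right)} \right)} = \frac{1}{8} \cdot 6 \left(-11\right) = \frac{3}{4} \left(-11\right) = - \frac{33}{4}$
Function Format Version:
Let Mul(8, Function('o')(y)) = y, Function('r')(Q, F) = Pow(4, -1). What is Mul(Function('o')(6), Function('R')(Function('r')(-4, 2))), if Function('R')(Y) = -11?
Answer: Rational(-33, 4) ≈ -8.2500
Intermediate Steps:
Function('r')(Q, F) = Rational(1, 4)
Function('o')(y) = Mul(Rational(1, 8), y)
Mul(Function('o')(6), Function('R')(Function('r')(-4, 2))) = Mul(Mul(Rational(1, 8), 6), -11) = Mul(Rational(3, 4), -11) = Rational(-33, 4)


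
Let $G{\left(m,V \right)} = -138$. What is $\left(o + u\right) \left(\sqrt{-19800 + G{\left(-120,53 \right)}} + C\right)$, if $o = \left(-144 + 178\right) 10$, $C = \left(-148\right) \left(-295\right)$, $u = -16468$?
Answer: $-704148480 - 16128 i \sqrt{19938} \approx -7.0415 \cdot 10^{8} - 2.2773 \cdot 10^{6} i$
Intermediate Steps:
$C = 43660$
$o = 340$ ($o = 34 \cdot 10 = 340$)
$\left(o + u\right) \left(\sqrt{-19800 + G{\left(-120,53 \right)}} + C\right) = \left(340 - 16468\right) \left(\sqrt{-19800 - 138} + 43660\right) = - 16128 \left(\sqrt{-19938} + 43660\right) = - 16128 \left(i \sqrt{19938} + 43660\right) = - 16128 \left(43660 + i \sqrt{19938}\right) = -704148480 - 16128 i \sqrt{19938}$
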